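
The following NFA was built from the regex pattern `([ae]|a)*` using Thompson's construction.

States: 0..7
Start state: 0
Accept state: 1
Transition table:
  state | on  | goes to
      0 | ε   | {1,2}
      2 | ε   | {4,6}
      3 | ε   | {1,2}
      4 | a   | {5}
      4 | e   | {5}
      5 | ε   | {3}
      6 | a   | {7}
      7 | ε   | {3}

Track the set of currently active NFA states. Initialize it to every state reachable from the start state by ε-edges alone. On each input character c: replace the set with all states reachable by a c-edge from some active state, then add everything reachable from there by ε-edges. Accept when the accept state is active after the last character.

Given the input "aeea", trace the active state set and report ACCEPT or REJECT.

S₀ = ε-closure({0}) = {0,1,2,4,6}
'a' @ 1: {1,2,3,4,5,6,7}  [accepting]
'e' @ 2: {1,2,3,4,5,6}  [accepting]
'e' @ 3: {1,2,3,4,5,6}  [accepting]
'a' @ 4: {1,2,3,4,5,6,7}  [accepting]
end set {1,2,3,4,5,6,7} — state 1 in

Answer: ACCEPT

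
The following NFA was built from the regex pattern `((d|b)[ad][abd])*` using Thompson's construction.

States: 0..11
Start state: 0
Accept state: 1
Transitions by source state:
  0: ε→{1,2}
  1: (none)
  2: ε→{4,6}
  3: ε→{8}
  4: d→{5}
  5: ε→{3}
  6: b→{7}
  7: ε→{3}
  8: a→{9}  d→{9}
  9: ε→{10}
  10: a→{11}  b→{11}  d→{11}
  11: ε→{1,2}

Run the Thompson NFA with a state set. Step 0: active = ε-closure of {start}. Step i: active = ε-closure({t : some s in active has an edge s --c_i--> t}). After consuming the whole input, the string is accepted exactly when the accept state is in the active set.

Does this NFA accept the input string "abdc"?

start: ε-closure({0}) = {0,1,2,4,6}
'a' @ 1: {}  — no active states
rest 'bdc' ignored (set empty)
after full input: {}  (accept=1 not in)

Answer: REJECT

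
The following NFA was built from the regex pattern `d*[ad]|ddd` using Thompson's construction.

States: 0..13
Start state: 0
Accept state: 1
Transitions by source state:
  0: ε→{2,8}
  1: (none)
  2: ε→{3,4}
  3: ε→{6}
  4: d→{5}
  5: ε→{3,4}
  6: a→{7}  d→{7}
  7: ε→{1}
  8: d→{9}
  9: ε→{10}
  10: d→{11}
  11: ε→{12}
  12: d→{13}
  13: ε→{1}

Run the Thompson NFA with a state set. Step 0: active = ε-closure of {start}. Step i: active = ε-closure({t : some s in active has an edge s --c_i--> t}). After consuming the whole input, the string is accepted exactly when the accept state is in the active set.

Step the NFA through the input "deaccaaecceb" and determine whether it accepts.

initial (ε-close {0}): {0,2,3,4,6,8}
'd' @ 1: {1,3,4,5,6,7,9,10}  ✓accept
'e' @ 2: {}  — dead — no transitions
rest 'accaaecceb' ignored (set empty)
final: {}; accept 1 not in set

Answer: REJECT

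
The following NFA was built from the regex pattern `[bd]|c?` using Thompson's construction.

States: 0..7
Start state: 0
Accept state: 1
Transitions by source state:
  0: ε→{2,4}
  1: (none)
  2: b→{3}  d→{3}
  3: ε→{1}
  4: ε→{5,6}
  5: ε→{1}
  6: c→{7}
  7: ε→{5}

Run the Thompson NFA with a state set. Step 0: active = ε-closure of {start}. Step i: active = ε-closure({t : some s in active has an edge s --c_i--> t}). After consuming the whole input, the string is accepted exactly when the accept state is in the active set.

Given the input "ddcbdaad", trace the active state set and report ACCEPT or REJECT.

Answer: REJECT

Trace:
start: ε-closure({0}) = {0,1,2,4,5,6}
'd' @ 1: {1,3}  (accept∈set)
'd' @ 2: {}  — dead — no transitions
rest 'cbdaad' ignored (set empty)
after full input: {}  (accept=1 not in)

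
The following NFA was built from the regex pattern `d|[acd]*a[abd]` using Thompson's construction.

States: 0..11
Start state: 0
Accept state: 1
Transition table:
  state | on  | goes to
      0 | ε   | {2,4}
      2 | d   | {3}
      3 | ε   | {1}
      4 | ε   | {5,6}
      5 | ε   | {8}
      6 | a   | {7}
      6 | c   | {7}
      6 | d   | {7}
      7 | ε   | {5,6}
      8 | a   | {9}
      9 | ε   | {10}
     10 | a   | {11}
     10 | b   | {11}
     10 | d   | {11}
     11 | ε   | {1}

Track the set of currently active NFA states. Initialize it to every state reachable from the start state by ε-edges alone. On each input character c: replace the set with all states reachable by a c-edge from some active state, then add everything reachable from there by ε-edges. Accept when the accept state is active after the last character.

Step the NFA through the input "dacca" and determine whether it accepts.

start: ε-closure({0}) = {0,2,4,5,6,8}
'd' @ 1: {1,3,5,6,7,8}  (accept∈set)
'a' @ 2: {5,6,7,8,9,10}
'c' @ 3: {5,6,7,8}
'c' @ 4: {5,6,7,8}
'a' @ 5: {5,6,7,8,9,10}
final: {5,6,7,8,9,10}; accept 1 not in set

Answer: REJECT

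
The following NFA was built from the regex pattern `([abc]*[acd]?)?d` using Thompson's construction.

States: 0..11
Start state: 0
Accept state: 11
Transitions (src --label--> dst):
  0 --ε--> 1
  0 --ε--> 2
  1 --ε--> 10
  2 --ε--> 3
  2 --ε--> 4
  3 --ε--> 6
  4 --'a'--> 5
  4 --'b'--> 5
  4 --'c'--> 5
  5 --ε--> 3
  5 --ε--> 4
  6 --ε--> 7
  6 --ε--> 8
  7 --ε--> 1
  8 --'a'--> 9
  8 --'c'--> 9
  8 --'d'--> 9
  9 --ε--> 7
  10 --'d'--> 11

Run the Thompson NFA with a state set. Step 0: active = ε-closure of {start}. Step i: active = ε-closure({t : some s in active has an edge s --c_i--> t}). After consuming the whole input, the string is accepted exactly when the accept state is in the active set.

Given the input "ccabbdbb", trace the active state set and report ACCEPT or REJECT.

start: ε-closure({0}) = {0,1,2,3,4,6,7,8,10}
'c' @ 1: {1,3,4,5,6,7,8,9,10}
'c' @ 2: {1,3,4,5,6,7,8,9,10}
'a' @ 3: {1,3,4,5,6,7,8,9,10}
'b' @ 4: {1,3,4,5,6,7,8,10}
'b' @ 5: {1,3,4,5,6,7,8,10}
'd' @ 6: {1,7,9,10,11}  (accept∈set)
'b' @ 7: {}  — state set empty
rest 'b' ignored (set empty)
final: {}; accept 11 not in set

Answer: REJECT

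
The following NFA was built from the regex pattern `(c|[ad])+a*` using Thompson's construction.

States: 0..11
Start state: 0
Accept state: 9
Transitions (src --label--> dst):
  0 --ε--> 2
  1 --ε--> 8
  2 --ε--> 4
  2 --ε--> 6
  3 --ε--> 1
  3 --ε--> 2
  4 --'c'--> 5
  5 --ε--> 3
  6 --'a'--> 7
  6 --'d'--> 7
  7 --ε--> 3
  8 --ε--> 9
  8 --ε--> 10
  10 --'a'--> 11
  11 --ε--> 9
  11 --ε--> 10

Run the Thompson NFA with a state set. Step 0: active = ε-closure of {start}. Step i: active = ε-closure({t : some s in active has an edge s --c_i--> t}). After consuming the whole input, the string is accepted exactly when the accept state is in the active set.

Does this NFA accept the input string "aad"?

Answer: ACCEPT

Steps:
S₀ = ε-closure({0}) = {0,2,4,6}
'a' @ 1: {1,2,3,4,6,7,8,9,10}  ✓accept
'a' @ 2: {1,2,3,4,6,7,8,9,10,11}  ✓accept
'd' @ 3: {1,2,3,4,6,7,8,9,10}  ✓accept
after full input: {1,2,3,4,6,7,8,9,10}  (accept=9 in)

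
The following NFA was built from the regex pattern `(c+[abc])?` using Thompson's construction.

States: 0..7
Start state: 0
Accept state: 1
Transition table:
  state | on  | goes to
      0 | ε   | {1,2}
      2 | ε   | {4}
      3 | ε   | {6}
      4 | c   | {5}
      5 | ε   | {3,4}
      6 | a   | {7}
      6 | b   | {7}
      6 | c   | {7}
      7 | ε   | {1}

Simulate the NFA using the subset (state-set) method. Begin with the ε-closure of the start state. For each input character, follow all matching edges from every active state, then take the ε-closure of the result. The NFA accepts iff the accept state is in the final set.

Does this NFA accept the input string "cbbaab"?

Answer: REJECT

Trace:
S₀ = ε-closure({0}) = {0,1,2,4}
'c' @ 1: {3,4,5,6}
'b' @ 2: {1,7}  ✓accept
'b' @ 3: {}  — dead — no transitions
rest 'aab' ignored (set empty)
final: {}; accept 1 not in set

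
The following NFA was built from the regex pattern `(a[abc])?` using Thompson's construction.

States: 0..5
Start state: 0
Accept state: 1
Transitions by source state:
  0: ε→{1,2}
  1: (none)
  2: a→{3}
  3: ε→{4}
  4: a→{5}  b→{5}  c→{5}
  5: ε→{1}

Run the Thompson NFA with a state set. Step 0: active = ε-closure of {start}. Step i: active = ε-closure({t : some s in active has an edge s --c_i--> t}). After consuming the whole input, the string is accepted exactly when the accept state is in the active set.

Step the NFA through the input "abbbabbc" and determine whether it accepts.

Answer: REJECT

Trace:
S₀ = ε-closure({0}) = {0,1,2}
'a' @ 1: {3,4}
'b' @ 2: {1,5}  (accept∈set)
'b' @ 3: {}  — dead — no transitions
rest 'babbc' ignored (set empty)
after full input: {}  (accept=1 not in)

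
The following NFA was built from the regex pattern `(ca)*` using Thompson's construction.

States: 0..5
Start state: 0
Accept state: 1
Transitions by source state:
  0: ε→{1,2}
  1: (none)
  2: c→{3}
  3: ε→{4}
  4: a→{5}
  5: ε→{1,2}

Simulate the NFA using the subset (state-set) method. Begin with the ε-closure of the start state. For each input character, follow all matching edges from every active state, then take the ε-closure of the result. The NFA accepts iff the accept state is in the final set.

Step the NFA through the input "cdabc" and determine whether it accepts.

Answer: REJECT

Trace:
initial (ε-close {0}): {0,1,2}
'c' @ 1: {3,4}
'd' @ 2: {}  — no active states
rest 'abc' ignored (set empty)
end set {} — state 1 not in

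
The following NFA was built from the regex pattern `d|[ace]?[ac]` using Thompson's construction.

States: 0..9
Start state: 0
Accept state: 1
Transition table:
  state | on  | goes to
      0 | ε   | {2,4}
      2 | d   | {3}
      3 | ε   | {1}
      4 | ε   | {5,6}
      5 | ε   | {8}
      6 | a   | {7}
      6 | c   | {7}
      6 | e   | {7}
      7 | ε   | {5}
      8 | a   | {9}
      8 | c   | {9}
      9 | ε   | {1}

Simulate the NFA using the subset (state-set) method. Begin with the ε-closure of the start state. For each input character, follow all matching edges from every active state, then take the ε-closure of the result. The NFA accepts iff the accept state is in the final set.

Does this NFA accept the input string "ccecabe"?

Answer: REJECT

Trace:
S₀ = ε-closure({0}) = {0,2,4,5,6,8}
'c' @ 1: {1,5,7,8,9}  ✓accept
'c' @ 2: {1,9}  ✓accept
'e' @ 3: {}  — no active states
rest 'cabe' ignored (set empty)
after full input: {}  (accept=1 not in)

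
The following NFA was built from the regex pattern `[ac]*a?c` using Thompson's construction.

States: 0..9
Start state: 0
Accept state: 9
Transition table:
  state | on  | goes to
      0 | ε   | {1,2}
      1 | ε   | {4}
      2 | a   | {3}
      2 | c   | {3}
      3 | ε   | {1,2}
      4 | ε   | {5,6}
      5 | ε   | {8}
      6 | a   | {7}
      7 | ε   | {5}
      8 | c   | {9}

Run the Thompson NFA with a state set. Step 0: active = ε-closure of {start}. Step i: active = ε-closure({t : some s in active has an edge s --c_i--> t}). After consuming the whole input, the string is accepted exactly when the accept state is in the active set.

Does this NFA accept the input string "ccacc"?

Answer: ACCEPT

Trace:
S₀ = ε-closure({0}) = {0,1,2,4,5,6,8}
'c' @ 1: {1,2,3,4,5,6,8,9}  (accept∈set)
'c' @ 2: {1,2,3,4,5,6,8,9}  (accept∈set)
'a' @ 3: {1,2,3,4,5,6,7,8}
'c' @ 4: {1,2,3,4,5,6,8,9}  (accept∈set)
'c' @ 5: {1,2,3,4,5,6,8,9}  (accept∈set)
after full input: {1,2,3,4,5,6,8,9}  (accept=9 in)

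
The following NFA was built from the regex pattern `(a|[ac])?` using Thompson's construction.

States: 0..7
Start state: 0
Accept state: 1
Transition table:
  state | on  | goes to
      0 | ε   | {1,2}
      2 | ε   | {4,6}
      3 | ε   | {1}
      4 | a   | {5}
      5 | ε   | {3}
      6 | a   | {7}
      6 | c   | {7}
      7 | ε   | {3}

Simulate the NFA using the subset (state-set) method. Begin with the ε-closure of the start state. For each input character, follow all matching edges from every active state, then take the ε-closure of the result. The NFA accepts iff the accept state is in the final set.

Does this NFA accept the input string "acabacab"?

Answer: REJECT

Steps:
initial (ε-close {0}): {0,1,2,4,6}
'a' @ 1: {1,3,5,7}  (accept∈set)
'c' @ 2: {}  — state set empty
rest 'abacab' ignored (set empty)
after full input: {}  (accept=1 not in)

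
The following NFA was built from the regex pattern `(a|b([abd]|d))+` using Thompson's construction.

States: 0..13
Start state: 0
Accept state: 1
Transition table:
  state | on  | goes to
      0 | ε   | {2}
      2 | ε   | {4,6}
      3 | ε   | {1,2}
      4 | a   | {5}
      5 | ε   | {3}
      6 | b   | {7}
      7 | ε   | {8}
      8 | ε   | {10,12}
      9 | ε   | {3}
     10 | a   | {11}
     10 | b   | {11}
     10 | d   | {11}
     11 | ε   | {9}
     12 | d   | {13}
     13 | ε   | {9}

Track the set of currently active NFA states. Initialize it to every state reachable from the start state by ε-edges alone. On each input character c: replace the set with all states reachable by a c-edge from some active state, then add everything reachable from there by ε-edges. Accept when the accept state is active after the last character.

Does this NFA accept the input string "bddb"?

Answer: REJECT

Trace:
start: ε-closure({0}) = {0,2,4,6}
'b' @ 1: {7,8,10,12}
'd' @ 2: {1,2,3,4,6,9,11,13}  (accept∈set)
'd' @ 3: {}  — no active states
rest 'b' ignored (set empty)
after full input: {}  (accept=1 not in)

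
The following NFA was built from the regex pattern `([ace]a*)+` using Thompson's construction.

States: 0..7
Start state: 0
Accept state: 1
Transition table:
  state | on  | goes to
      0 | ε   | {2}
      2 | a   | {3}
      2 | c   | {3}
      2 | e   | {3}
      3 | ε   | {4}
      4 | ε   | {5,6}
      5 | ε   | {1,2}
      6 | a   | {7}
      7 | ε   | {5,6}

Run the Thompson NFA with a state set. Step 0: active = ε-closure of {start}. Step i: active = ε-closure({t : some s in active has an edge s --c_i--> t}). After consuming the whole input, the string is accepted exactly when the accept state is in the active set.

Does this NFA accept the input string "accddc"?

Answer: REJECT

Steps:
start: ε-closure({0}) = {0,2}
'a' @ 1: {1,2,3,4,5,6}  (accept∈set)
'c' @ 2: {1,2,3,4,5,6}  (accept∈set)
'c' @ 3: {1,2,3,4,5,6}  (accept∈set)
'd' @ 4: {}  — dead — no transitions
rest 'dc' ignored (set empty)
end set {} — state 1 not in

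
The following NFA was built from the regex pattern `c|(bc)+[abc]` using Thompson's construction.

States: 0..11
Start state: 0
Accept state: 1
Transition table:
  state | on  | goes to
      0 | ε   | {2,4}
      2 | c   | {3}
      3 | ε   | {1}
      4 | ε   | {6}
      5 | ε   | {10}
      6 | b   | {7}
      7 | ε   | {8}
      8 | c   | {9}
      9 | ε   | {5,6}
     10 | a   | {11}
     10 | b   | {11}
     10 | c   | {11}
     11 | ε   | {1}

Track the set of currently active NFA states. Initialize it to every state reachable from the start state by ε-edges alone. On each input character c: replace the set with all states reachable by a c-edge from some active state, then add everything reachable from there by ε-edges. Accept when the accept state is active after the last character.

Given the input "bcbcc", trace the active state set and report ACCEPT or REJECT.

Answer: ACCEPT

Steps:
initial (ε-close {0}): {0,2,4,6}
'b' @ 1: {7,8}
'c' @ 2: {5,6,9,10}
'b' @ 3: {1,7,8,11}  [accepting]
'c' @ 4: {5,6,9,10}
'c' @ 5: {1,11}  [accepting]
end set {1,11} — state 1 in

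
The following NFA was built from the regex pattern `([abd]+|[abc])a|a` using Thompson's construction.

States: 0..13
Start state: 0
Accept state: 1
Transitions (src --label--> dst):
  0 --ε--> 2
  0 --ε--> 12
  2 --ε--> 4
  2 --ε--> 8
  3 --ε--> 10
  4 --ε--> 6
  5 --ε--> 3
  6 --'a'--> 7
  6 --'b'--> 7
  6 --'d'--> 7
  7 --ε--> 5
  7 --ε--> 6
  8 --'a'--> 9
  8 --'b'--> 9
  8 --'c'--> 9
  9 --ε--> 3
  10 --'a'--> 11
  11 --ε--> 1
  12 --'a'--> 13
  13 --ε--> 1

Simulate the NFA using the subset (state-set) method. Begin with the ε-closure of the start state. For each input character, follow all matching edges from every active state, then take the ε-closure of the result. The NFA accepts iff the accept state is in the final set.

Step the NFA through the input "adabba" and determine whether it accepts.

Answer: ACCEPT

Derivation:
start: ε-closure({0}) = {0,2,4,6,8,12}
'a' @ 1: {1,3,5,6,7,9,10,13}  [accepting]
'd' @ 2: {3,5,6,7,10}
'a' @ 3: {1,3,5,6,7,10,11}  [accepting]
'b' @ 4: {3,5,6,7,10}
'b' @ 5: {3,5,6,7,10}
'a' @ 6: {1,3,5,6,7,10,11}  [accepting]
end set {1,3,5,6,7,10,11} — state 1 in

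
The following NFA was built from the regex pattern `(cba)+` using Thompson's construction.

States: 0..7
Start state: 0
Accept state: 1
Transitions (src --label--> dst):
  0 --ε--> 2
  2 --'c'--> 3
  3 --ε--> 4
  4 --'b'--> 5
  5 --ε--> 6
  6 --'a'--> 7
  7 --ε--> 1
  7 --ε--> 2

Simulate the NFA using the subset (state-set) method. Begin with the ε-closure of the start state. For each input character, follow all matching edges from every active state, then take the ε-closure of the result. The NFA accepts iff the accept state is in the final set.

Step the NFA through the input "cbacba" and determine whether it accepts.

Answer: ACCEPT

Steps:
S₀ = ε-closure({0}) = {0,2}
'c' @ 1: {3,4}
'b' @ 2: {5,6}
'a' @ 3: {1,2,7}  ✓accept
'c' @ 4: {3,4}
'b' @ 5: {5,6}
'a' @ 6: {1,2,7}  ✓accept
end set {1,2,7} — state 1 in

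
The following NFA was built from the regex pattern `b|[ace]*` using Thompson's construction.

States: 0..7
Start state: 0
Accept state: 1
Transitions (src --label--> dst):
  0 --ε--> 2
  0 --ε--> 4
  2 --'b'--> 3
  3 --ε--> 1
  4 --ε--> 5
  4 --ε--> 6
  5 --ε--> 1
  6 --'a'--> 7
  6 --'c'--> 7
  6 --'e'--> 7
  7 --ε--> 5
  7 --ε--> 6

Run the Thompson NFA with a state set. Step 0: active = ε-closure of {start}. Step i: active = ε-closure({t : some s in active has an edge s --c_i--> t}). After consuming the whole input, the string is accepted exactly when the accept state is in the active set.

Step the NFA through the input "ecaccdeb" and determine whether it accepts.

initial (ε-close {0}): {0,1,2,4,5,6}
'e' @ 1: {1,5,6,7}  (accept∈set)
'c' @ 2: {1,5,6,7}  (accept∈set)
'a' @ 3: {1,5,6,7}  (accept∈set)
'c' @ 4: {1,5,6,7}  (accept∈set)
'c' @ 5: {1,5,6,7}  (accept∈set)
'd' @ 6: {}  — dead — no transitions
rest 'eb' ignored (set empty)
after full input: {}  (accept=1 not in)

Answer: REJECT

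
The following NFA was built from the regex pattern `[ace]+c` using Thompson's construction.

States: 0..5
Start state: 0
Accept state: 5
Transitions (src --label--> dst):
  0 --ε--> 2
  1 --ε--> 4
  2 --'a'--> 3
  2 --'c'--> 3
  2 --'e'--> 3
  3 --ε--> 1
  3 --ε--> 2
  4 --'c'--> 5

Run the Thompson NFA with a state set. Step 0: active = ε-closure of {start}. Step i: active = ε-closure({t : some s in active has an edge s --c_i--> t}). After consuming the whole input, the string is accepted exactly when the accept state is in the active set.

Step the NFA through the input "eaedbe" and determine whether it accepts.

start: ε-closure({0}) = {0,2}
'e' @ 1: {1,2,3,4}
'a' @ 2: {1,2,3,4}
'e' @ 3: {1,2,3,4}
'd' @ 4: {}  — state set empty
rest 'be' ignored (set empty)
after full input: {}  (accept=5 not in)

Answer: REJECT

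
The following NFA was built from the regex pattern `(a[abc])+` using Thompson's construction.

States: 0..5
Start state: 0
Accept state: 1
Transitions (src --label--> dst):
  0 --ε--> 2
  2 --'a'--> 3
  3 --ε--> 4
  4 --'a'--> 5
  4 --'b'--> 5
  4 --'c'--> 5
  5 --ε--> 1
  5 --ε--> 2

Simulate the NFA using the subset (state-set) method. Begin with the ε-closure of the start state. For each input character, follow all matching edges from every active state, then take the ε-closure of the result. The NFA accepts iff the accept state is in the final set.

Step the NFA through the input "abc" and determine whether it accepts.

Answer: REJECT

Steps:
initial (ε-close {0}): {0,2}
'a' @ 1: {3,4}
'b' @ 2: {1,2,5}  [accepting]
'c' @ 3: {}  — no active states
after full input: {}  (accept=1 not in)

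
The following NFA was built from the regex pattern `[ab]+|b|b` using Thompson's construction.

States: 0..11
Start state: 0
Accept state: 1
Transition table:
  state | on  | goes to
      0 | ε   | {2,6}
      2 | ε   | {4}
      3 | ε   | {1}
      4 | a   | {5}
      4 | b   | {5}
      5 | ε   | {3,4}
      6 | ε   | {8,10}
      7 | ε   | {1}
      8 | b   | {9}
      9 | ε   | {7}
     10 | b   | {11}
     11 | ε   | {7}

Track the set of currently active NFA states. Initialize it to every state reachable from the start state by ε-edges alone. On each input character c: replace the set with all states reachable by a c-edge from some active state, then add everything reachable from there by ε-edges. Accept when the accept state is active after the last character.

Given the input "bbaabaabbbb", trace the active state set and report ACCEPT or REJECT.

S₀ = ε-closure({0}) = {0,2,4,6,8,10}
'b' @ 1: {1,3,4,5,7,9,11}  (accept∈set)
'b' @ 2: {1,3,4,5}  (accept∈set)
'a' @ 3: {1,3,4,5}  (accept∈set)
'a' @ 4: {1,3,4,5}  (accept∈set)
'b' @ 5: {1,3,4,5}  (accept∈set)
'a' @ 6: {1,3,4,5}  (accept∈set)
'a' @ 7: {1,3,4,5}  (accept∈set)
'b' @ 8: {1,3,4,5}  (accept∈set)
'b' @ 9: {1,3,4,5}  (accept∈set)
'b' @ 10: {1,3,4,5}  (accept∈set)
'b' @ 11: {1,3,4,5}  (accept∈set)
final: {1,3,4,5}; accept 1 in set

Answer: ACCEPT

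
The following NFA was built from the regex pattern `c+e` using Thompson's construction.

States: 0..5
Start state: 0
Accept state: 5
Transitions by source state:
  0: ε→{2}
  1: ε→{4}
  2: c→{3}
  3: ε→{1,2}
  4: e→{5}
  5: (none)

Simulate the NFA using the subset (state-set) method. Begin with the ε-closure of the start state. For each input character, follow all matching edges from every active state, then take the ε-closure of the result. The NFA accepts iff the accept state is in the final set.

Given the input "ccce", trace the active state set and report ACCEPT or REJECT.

initial (ε-close {0}): {0,2}
'c' @ 1: {1,2,3,4}
'c' @ 2: {1,2,3,4}
'c' @ 3: {1,2,3,4}
'e' @ 4: {5}  ✓accept
end set {5} — state 5 in

Answer: ACCEPT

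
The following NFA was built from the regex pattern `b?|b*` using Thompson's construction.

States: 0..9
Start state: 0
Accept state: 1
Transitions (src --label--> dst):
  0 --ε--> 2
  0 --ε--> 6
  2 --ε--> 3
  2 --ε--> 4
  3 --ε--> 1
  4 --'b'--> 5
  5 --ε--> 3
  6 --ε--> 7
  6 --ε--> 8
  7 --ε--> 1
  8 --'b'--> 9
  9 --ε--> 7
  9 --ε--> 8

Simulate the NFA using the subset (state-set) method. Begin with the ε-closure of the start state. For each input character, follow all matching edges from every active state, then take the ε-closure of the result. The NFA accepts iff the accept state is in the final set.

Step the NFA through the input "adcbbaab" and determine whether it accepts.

Answer: REJECT

Trace:
S₀ = ε-closure({0}) = {0,1,2,3,4,6,7,8}
'a' @ 1: {}  — no active states
rest 'dcbbaab' ignored (set empty)
final: {}; accept 1 not in set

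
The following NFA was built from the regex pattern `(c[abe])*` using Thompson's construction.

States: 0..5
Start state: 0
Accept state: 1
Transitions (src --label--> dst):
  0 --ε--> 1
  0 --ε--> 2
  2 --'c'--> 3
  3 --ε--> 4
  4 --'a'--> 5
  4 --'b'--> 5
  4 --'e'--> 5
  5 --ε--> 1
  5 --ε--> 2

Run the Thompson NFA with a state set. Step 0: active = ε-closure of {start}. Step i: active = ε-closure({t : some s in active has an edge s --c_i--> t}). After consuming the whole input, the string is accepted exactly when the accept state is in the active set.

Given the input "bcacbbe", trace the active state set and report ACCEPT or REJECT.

initial (ε-close {0}): {0,1,2}
'b' @ 1: {}  — no active states
rest 'cacbbe' ignored (set empty)
after full input: {}  (accept=1 not in)

Answer: REJECT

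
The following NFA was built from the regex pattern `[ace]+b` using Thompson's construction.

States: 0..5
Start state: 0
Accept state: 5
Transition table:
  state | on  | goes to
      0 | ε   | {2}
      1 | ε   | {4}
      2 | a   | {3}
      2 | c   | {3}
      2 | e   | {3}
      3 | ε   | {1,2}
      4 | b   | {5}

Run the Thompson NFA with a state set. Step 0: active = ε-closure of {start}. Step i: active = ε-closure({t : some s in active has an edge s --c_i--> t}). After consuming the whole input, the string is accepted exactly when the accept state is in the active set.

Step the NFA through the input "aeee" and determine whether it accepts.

Answer: REJECT

Derivation:
initial (ε-close {0}): {0,2}
'a' @ 1: {1,2,3,4}
'e' @ 2: {1,2,3,4}
'e' @ 3: {1,2,3,4}
'e' @ 4: {1,2,3,4}
after full input: {1,2,3,4}  (accept=5 not in)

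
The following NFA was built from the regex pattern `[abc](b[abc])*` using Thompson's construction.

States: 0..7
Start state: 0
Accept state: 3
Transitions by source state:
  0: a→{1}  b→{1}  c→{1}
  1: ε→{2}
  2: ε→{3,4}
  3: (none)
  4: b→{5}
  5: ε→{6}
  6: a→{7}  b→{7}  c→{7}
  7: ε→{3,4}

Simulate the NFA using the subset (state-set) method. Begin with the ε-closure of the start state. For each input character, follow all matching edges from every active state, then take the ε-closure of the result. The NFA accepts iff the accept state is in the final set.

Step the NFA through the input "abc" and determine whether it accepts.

Answer: ACCEPT

Derivation:
start: ε-closure({0}) = {0}
'a' @ 1: {1,2,3,4}  ✓accept
'b' @ 2: {5,6}
'c' @ 3: {3,4,7}  ✓accept
after full input: {3,4,7}  (accept=3 in)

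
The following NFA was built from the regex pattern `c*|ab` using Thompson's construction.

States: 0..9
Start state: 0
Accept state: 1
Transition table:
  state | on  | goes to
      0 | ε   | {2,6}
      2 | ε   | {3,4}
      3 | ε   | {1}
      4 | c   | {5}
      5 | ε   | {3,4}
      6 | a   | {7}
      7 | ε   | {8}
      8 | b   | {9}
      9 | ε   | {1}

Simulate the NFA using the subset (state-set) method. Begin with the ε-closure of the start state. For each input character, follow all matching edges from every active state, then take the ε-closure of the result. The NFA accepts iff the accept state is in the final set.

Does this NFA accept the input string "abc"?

S₀ = ε-closure({0}) = {0,1,2,3,4,6}
'a' @ 1: {7,8}
'b' @ 2: {1,9}  (accept∈set)
'c' @ 3: {}  — state set empty
final: {}; accept 1 not in set

Answer: REJECT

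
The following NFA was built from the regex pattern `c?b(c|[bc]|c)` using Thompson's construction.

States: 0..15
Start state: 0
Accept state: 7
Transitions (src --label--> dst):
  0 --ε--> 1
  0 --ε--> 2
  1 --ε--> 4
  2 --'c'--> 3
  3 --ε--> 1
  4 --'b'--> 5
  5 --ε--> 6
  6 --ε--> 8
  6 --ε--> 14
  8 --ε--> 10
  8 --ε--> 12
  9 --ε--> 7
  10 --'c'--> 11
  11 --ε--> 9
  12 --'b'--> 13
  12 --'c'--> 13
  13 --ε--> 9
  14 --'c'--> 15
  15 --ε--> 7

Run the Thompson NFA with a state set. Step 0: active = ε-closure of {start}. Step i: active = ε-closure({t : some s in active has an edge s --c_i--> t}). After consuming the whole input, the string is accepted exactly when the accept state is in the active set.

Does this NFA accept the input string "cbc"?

initial (ε-close {0}): {0,1,2,4}
'c' @ 1: {1,3,4}
'b' @ 2: {5,6,8,10,12,14}
'c' @ 3: {7,9,11,13,15}  [accepting]
after full input: {7,9,11,13,15}  (accept=7 in)

Answer: ACCEPT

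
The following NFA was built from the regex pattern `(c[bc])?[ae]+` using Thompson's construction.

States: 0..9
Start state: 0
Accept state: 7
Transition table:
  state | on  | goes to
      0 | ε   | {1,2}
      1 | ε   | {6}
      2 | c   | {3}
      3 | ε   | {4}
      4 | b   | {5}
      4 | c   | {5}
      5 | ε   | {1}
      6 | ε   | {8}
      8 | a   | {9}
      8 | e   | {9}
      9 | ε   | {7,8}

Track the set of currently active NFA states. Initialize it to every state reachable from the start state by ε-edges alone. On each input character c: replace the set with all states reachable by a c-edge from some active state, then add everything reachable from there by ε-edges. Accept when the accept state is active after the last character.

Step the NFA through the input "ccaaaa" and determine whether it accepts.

Answer: ACCEPT

Derivation:
S₀ = ε-closure({0}) = {0,1,2,6,8}
'c' @ 1: {3,4}
'c' @ 2: {1,5,6,8}
'a' @ 3: {7,8,9}  ✓accept
'a' @ 4: {7,8,9}  ✓accept
'a' @ 5: {7,8,9}  ✓accept
'a' @ 6: {7,8,9}  ✓accept
after full input: {7,8,9}  (accept=7 in)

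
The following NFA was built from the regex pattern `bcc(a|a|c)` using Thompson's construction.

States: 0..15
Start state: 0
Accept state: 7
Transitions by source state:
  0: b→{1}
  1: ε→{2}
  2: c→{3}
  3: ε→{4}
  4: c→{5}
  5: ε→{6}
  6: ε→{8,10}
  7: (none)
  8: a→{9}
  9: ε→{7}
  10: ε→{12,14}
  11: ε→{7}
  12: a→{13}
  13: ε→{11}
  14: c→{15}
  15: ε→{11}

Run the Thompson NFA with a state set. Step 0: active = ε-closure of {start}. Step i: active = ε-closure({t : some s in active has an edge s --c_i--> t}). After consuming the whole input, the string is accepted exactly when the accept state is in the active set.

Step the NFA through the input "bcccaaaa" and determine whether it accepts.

S₀ = ε-closure({0}) = {0}
'b' @ 1: {1,2}
'c' @ 2: {3,4}
'c' @ 3: {5,6,8,10,12,14}
'c' @ 4: {7,11,15}  ✓accept
'a' @ 5: {}  — state set empty
rest 'aaa' ignored (set empty)
after full input: {}  (accept=7 not in)

Answer: REJECT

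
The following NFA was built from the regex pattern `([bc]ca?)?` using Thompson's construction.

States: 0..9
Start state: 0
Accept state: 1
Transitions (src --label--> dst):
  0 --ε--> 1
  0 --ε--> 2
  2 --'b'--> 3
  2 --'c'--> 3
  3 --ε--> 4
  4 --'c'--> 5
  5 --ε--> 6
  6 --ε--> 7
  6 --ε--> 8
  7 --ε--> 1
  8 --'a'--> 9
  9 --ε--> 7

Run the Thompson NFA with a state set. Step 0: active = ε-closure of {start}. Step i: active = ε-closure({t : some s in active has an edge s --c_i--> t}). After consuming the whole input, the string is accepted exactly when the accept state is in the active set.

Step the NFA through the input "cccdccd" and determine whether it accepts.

Answer: REJECT

Trace:
S₀ = ε-closure({0}) = {0,1,2}
'c' @ 1: {3,4}
'c' @ 2: {1,5,6,7,8}  ✓accept
'c' @ 3: {}  — dead — no transitions
rest 'dccd' ignored (set empty)
after full input: {}  (accept=1 not in)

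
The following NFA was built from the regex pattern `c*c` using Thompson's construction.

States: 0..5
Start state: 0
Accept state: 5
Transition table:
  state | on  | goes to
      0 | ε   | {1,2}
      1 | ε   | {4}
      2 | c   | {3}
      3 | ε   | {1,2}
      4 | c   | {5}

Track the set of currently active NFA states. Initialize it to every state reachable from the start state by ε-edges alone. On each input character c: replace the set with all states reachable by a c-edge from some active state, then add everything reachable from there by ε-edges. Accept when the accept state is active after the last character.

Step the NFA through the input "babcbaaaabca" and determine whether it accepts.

Answer: REJECT

Trace:
S₀ = ε-closure({0}) = {0,1,2,4}
'b' @ 1: {}  — state set empty
rest 'abcbaaaabca' ignored (set empty)
end set {} — state 5 not in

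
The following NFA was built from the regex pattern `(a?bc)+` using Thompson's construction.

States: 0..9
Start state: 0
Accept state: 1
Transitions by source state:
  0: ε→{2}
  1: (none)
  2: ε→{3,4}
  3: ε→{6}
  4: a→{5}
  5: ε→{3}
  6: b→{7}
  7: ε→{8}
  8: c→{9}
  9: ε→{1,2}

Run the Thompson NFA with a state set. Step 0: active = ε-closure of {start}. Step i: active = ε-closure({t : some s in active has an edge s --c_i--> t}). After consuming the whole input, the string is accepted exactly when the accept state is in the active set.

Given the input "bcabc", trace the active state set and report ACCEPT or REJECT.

Answer: ACCEPT

Derivation:
initial (ε-close {0}): {0,2,3,4,6}
'b' @ 1: {7,8}
'c' @ 2: {1,2,3,4,6,9}  [accepting]
'a' @ 3: {3,5,6}
'b' @ 4: {7,8}
'c' @ 5: {1,2,3,4,6,9}  [accepting]
final: {1,2,3,4,6,9}; accept 1 in set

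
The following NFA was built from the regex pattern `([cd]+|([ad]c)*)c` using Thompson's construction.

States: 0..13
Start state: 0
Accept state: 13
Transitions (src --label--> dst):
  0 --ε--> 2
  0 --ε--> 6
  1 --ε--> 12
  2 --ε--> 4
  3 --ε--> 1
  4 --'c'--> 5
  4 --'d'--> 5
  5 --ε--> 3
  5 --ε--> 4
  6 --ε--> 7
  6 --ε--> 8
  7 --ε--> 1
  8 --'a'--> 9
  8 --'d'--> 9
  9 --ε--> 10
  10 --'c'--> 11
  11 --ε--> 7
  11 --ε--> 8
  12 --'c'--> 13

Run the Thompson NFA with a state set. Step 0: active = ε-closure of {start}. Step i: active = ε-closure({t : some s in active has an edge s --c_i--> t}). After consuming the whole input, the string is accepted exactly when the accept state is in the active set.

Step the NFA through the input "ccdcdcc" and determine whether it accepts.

Answer: ACCEPT

Steps:
start: ε-closure({0}) = {0,1,2,4,6,7,8,12}
'c' @ 1: {1,3,4,5,12,13}  (accept∈set)
'c' @ 2: {1,3,4,5,12,13}  (accept∈set)
'd' @ 3: {1,3,4,5,12}
'c' @ 4: {1,3,4,5,12,13}  (accept∈set)
'd' @ 5: {1,3,4,5,12}
'c' @ 6: {1,3,4,5,12,13}  (accept∈set)
'c' @ 7: {1,3,4,5,12,13}  (accept∈set)
after full input: {1,3,4,5,12,13}  (accept=13 in)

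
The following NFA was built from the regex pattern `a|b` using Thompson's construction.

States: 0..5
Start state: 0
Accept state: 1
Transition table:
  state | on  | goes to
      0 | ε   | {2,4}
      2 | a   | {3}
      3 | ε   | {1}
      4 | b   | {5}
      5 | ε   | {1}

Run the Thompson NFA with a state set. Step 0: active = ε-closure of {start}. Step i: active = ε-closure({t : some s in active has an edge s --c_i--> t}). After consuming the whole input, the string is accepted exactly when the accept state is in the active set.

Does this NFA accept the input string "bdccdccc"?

Answer: REJECT

Steps:
initial (ε-close {0}): {0,2,4}
'b' @ 1: {1,5}  [accepting]
'd' @ 2: {}  — no active states
rest 'ccdccc' ignored (set empty)
end set {} — state 1 not in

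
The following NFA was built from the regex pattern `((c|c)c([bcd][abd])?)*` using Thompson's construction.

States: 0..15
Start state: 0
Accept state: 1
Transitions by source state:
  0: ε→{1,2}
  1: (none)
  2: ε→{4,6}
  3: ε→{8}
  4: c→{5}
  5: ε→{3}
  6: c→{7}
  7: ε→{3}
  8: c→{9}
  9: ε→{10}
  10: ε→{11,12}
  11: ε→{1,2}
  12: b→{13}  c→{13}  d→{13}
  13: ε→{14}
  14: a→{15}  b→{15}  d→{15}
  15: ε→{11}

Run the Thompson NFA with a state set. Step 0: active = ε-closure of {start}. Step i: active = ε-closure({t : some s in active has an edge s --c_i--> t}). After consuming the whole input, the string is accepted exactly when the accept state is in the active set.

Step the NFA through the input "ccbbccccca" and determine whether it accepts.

Answer: ACCEPT

Derivation:
start: ε-closure({0}) = {0,1,2,4,6}
'c' @ 1: {3,5,7,8}
'c' @ 2: {1,2,4,6,9,10,11,12}  (accept∈set)
'b' @ 3: {13,14}
'b' @ 4: {1,2,4,6,11,15}  (accept∈set)
'c' @ 5: {3,5,7,8}
'c' @ 6: {1,2,4,6,9,10,11,12}  (accept∈set)
'c' @ 7: {3,5,7,8,13,14}
'c' @ 8: {1,2,4,6,9,10,11,12}  (accept∈set)
'c' @ 9: {3,5,7,8,13,14}
'a' @ 10: {1,2,4,6,11,15}  (accept∈set)
after full input: {1,2,4,6,11,15}  (accept=1 in)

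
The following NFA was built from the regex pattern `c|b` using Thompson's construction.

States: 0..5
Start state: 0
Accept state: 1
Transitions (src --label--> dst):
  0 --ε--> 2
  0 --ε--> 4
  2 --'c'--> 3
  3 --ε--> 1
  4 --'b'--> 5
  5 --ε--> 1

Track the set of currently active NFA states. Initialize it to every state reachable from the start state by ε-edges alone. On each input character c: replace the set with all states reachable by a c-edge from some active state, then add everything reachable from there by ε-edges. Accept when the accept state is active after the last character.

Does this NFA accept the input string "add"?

S₀ = ε-closure({0}) = {0,2,4}
'a' @ 1: {}  — no active states
rest 'dd' ignored (set empty)
after full input: {}  (accept=1 not in)

Answer: REJECT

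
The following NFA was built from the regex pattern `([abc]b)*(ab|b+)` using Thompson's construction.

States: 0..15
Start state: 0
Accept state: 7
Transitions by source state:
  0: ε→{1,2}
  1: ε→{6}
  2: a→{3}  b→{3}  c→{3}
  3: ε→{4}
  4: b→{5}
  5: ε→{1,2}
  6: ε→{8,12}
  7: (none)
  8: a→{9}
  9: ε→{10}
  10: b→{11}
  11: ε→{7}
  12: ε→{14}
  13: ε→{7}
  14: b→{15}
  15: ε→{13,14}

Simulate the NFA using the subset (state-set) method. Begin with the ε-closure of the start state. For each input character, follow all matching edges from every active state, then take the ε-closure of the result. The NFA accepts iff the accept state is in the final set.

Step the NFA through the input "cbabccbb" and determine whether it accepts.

start: ε-closure({0}) = {0,1,2,6,8,12,14}
'c' @ 1: {3,4}
'b' @ 2: {1,2,5,6,8,12,14}
'a' @ 3: {3,4,9,10}
'b' @ 4: {1,2,5,6,7,8,11,12,14}  (accept∈set)
'c' @ 5: {3,4}
'c' @ 6: {}  — dead — no transitions
rest 'bb' ignored (set empty)
after full input: {}  (accept=7 not in)

Answer: REJECT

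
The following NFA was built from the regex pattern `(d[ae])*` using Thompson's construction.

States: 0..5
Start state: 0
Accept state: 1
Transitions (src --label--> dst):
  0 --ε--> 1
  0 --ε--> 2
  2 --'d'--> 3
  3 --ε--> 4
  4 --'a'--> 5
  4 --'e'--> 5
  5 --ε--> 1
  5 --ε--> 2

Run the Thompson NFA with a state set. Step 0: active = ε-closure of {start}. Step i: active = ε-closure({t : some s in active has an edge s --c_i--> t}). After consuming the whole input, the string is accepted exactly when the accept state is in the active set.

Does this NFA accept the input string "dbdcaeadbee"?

Answer: REJECT

Derivation:
initial (ε-close {0}): {0,1,2}
'd' @ 1: {3,4}
'b' @ 2: {}  — no active states
rest 'dcaeadbee' ignored (set empty)
final: {}; accept 1 not in set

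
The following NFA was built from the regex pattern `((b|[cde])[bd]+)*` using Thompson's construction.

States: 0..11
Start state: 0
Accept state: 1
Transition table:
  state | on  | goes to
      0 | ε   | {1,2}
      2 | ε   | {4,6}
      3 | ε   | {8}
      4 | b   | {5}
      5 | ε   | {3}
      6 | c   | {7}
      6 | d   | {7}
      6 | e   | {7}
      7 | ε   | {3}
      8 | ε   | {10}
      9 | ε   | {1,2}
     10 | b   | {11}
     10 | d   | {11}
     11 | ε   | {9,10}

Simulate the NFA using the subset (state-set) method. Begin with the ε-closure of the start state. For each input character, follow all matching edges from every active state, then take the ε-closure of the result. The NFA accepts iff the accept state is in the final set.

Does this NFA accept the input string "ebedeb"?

Answer: ACCEPT

Derivation:
initial (ε-close {0}): {0,1,2,4,6}
'e' @ 1: {3,7,8,10}
'b' @ 2: {1,2,4,6,9,10,11}  [accepting]
'e' @ 3: {3,7,8,10}
'd' @ 4: {1,2,4,6,9,10,11}  [accepting]
'e' @ 5: {3,7,8,10}
'b' @ 6: {1,2,4,6,9,10,11}  [accepting]
final: {1,2,4,6,9,10,11}; accept 1 in set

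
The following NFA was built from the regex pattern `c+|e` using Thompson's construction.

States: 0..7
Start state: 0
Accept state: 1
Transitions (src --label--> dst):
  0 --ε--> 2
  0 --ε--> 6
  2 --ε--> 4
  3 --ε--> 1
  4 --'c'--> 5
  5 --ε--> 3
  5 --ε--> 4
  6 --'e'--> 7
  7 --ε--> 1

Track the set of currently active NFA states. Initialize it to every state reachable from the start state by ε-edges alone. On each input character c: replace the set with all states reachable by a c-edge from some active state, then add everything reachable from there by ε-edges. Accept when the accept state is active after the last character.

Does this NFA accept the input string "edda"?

initial (ε-close {0}): {0,2,4,6}
'e' @ 1: {1,7}  (accept∈set)
'd' @ 2: {}  — dead — no transitions
rest 'da' ignored (set empty)
final: {}; accept 1 not in set

Answer: REJECT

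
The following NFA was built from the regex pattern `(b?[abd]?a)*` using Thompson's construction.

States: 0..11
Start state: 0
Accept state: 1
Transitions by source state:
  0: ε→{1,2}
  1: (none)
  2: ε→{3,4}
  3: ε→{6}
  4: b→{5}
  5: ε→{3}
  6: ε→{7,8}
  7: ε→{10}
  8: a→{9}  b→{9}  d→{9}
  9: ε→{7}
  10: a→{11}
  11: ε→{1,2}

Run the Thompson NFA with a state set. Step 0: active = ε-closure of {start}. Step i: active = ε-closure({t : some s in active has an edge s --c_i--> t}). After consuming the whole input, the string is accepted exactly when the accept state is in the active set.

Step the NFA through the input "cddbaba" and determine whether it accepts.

S₀ = ε-closure({0}) = {0,1,2,3,4,6,7,8,10}
'c' @ 1: {}  — no active states
rest 'ddbaba' ignored (set empty)
final: {}; accept 1 not in set

Answer: REJECT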